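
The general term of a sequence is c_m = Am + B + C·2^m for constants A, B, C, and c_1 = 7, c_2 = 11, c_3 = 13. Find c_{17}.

At m = 1, 2, 3: A + B + 2C = 7; 2A + B + 4C = 11; 3A + B + 8C = 13.
Subtracting the first from the second: A + 2C = 4.
Subtracting the second from the third: A + 4C = 2.
Solving: C = -1, A = 6, then B = 3.
Therefore c_{17} = 102 + 3 + (-1)·131072 = -130967.

-130967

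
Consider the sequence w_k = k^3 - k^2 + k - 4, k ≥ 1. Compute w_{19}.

w_{19} = 1·19^3 - 1·19^2 + 1·19 - 4 = 6513.

6513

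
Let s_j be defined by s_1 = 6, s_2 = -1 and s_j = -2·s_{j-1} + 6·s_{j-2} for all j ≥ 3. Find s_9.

64352

Iterate the recurrence:
s_3 = 38  s_4 = -82  s_5 = 392  s_6 = -1276  s_7 = 4904  s_8 = -17464  s_9 = 64352.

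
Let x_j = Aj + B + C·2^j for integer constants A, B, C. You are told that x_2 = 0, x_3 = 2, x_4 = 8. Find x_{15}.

32738

Write the equations: 2A + B + 4C = 0; 3A + B + 8C = 2; 4A + B + 16C = 8.
Subtracting the first from the second: A + 4C = 2.
Subtracting the second from the third: A + 8C = 6.
Solving: C = 1, A = -2, then B = 0.
Therefore x_{15} = -30 + 0 + 1·32768 = 32738.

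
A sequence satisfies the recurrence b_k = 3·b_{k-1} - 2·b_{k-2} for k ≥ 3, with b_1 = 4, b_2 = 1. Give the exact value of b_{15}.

-49145

Compute successive terms:
b_3 = -5;  b_4 = -17;  b_5 = -41;  …;  b_{12} = -6137;  b_{13} = -12281;  b_{14} = -24569;  b_{15} = -49145.
(Characteristic roots are 2 and 1.)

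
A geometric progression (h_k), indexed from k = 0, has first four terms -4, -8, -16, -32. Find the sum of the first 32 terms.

Common ratio r = 2.
h_k = (-4)·2^(k-0).
S = (-4)·(2^32 - 1)/(2 - 1) = (-4)·(4294967296 - 1)/(1) = -17179869180.

-17179869180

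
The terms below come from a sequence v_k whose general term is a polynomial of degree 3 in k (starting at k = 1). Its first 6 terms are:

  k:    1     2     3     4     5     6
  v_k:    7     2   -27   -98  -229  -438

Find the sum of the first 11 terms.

1st diffs: -5, -29, -71, -131, -209.
2nd diffs: -24, -42, -60, -78.
3rd diffs: -18, -18, -18 (constant).
Newton forward-difference form: v_k = 7 + (-5)·C(k-1,1) + (-24)·C(k-1,2) + (-18)·C(k-1,3).
Continuing: …, -743, -1162, -1713, -2414, …, v_{11} = -3283.
Summing k = 1..11 (11 terms) gives -10098.

-10098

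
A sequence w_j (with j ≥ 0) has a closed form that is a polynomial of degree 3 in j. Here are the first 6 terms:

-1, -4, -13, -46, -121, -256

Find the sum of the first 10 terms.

-4645

1st diffs: -3, -9, -33, -75, -135.
2nd diffs: -6, -24, -42, -60.
3rd diffs: -18, -18, -18 (constant).
Newton forward-difference form: w_j = -1 + (-3)·C(j,1) + (-6)·C(j,2) + (-18)·C(j,3).
Continuing: -469, -778, -1201, -1756.
Summing j = 0..9 (10 terms) gives -4645.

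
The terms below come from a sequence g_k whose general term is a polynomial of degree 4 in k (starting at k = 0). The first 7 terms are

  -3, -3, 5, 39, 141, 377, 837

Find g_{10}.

1st diffs: 0, 8, 34, 102, 236, 460.
2nd diffs: 8, 26, 68, 134, 224.
3rd diffs: 18, 42, 66, 90.
4th diffs: 24, 24, 24 (constant).
So g_k = k^4 - 3k^3 + 6k^2 - 4k - 3.
Evaluating at k = 10 gives g_{10} = 7557.

7557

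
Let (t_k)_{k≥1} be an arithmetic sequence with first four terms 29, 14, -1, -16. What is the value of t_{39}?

Common difference d = -15.
t_k = 29 + (k - 1)·(-15).
t_{39} = 29 + 38·(-15) = -541.

-541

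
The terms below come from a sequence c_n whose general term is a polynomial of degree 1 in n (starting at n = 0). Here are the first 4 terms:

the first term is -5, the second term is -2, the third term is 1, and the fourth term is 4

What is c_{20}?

1st diffs: 3, 3, 3 (constant).
So c_n = 3n - 5.
Evaluating at n = 20 gives c_{20} = 55.

55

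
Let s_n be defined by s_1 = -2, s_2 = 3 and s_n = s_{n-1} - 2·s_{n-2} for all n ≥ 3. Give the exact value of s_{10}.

s_3 = 7  s_4 = 1  s_5 = -13  s_6 = -15  s_7 = 11  s_8 = 41  s_9 = 19  s_{10} = -63.

-63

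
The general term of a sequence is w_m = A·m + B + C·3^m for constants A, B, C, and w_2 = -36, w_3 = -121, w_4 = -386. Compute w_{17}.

Write the equations: 2A + B + 9C = -36; 3A + B + 27C = -121; 4A + B + 81C = -386.
Subtracting the first from the second: A + 18C = -85.
Subtracting the second from the third: A + 54C = -265.
Solving: C = -5, A = 5, then B = -1.
So w_m = 5·m + (-1) + (-5)·3^m; at m=17 this is -645700731.

-645700731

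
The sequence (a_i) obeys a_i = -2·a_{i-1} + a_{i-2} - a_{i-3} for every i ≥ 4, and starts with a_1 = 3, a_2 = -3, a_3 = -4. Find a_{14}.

Step forward from the initial values:
a_4 = 2, a_5 = -5, a_6 = 16, …, a_{11} = -1640, a_{12} = 4177, a_{13} = -10638, a_{14} = 27093.

27093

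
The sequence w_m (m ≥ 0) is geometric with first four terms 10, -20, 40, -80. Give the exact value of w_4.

Common ratio r = -2.
w_m = 10·(-2)^(m-0).
w_4 = 10·(-2)^4 = 160.

160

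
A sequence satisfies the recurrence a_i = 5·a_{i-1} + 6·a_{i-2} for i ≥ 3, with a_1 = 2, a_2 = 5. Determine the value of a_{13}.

2176782337

Compute successive terms:
a_3 = 37, a_4 = 215, a_5 = 1297, …, a_{10} = 10077695, a_{11} = 60466177, a_{12} = 362797055, a_{13} = 2176782337.
(Characteristic roots are 6 and -1.)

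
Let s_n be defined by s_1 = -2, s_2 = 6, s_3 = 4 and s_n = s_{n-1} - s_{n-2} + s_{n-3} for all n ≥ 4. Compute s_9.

s_4 = -4, s_5 = -2, s_6 = 6, s_7 = 4, s_8 = -4, s_9 = -2.

-2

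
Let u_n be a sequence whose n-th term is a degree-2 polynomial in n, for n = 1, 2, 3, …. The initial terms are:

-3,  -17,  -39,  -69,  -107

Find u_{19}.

-1479

1st diffs: -14, -22, -30, -38.
2nd diffs: -8, -8, -8 (constant).
So u_n = -4n^2 - 2n + 3.
Evaluating at n = 19 gives u_{19} = -1479.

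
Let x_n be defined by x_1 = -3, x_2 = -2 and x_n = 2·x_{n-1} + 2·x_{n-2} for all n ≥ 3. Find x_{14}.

Applying the relation repeatedly:
x_3 = -10; x_4 = -24; x_5 = -68; …; x_{11} = -28064; x_{12} = -76672; x_{13} = -209472; x_{14} = -572288.

-572288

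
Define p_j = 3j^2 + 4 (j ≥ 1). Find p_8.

p_8 = 3·8^2 + 4 = 196.

196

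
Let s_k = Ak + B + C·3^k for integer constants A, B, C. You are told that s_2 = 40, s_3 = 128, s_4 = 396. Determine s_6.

The three given values yield: 2A + B + 9C = 40; 3A + B + 27C = 128; 4A + B + 81C = 396.
Subtracting the first from the second: A + 18C = 88.
Subtracting the second from the third: A + 54C = 268.
Solving: C = 5, A = -2, then B = -1.
So s_k = -2·k + (-1) + 5·3^k; at k=6 this is 3632.

3632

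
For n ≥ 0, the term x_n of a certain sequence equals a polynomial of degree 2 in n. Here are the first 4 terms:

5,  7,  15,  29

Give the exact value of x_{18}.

959

1st diffs: 2, 8, 14.
2nd diffs: 6, 6 (constant).
Newton forward-difference form: x_n = 5 + 2·C(n,1) + 6·C(n,2).
At n = 18: n = 18, so x_{18} = 5 + 36 + 918 = 959.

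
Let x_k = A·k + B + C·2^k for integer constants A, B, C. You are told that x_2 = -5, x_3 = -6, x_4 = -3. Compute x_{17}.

The three given values yield: 2A + B + 4C = -5; 3A + B + 8C = -6; 4A + B + 16C = -3.
Subtracting the first from the second: A + 4C = -1.
Subtracting the second from the third: A + 8C = 3.
Solving: C = 1, A = -5, then B = 1.
Therefore x_{17} = -85 + 1 + 1·131072 = 130988.

130988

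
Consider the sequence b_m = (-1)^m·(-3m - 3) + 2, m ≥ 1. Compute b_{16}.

-49

(-1)^16 = 1; -3m - 3 at m=16 is -51; so b_{16} = -49.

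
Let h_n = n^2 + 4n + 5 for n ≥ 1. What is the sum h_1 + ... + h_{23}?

Over n = 1..23: Σn = 276, Σn² = 4324.
Total = (1)·4324 + (4)·276 + (5)·23 = 5543.

5543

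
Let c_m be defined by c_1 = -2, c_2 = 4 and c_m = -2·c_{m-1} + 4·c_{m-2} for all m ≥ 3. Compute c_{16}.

Applying the relation repeatedly:
c_3 = -16  c_4 = 48  c_5 = -160  …  c_{13} = -1908736  c_{14} = 6176768  c_{15} = -19988480  c_{16} = 64684032.

64684032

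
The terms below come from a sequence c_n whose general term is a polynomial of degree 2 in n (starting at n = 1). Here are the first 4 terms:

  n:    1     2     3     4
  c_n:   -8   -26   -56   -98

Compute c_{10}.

1st diffs: -18, -30, -42.
2nd diffs: -12, -12 (constant).
Newton forward-difference form: c_n = -8 + (-18)·C(n-1,1) + (-12)·C(n-1,2).
At n = 10: n-1 = 9, so c_{10} = -8 - 162 - 432 = -602.

-602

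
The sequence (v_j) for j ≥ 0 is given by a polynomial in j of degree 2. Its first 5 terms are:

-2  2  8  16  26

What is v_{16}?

1st diffs: 4, 6, 8, 10.
2nd diffs: 2, 2, 2 (constant).
So v_j = j^2 + 3j - 2.
Evaluating at j = 16 gives v_{16} = 302.

302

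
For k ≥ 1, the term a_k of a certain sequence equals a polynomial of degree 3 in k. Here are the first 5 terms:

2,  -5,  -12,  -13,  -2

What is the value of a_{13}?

1st diffs: -7, -7, -1, 11.
2nd diffs: 0, 6, 12.
3rd diffs: 6, 6 (constant).
Newton forward-difference form: a_k = 2 + (-7)·C(k-1,1) + 6·C(k-1,3).
At k = 13: k-1 = 12, so a_{13} = 2 - 84 + 1320 = 1238.

1238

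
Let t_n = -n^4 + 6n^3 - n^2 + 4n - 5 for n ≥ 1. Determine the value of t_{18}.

-70241

t_{18} = -1·18^4 + 6·18^3 - 1·18^2 + 4·18 - 5 = -70241.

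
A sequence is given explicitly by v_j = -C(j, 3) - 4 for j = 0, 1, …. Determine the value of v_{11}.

-169

C(11, 3) = 165, so v_{11} = -169.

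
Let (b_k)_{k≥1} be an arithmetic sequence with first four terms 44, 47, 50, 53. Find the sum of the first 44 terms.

Common difference d = 3.
b_k = 44 + (k - 1)·3.
b_{44} = 173; S = 44·(44 + 173)/2 = 4774.

4774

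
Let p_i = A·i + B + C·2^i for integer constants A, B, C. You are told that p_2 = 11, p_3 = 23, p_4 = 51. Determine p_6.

Plug in i = 2, 3, 4: 2A + B + 4C = 11; 3A + B + 8C = 23; 4A + B + 16C = 51.
Subtracting the first from the second: A + 4C = 12.
Subtracting the second from the third: A + 8C = 28.
Solving: C = 4, A = -4, then B = 3.
Hence p_6 = -4·6 + 3 + 4·64 = 235.

235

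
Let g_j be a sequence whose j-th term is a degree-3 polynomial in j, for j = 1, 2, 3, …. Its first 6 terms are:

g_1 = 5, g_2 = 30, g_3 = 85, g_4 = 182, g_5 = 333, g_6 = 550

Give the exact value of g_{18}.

12670

1st diffs: 25, 55, 97, 151, 217.
2nd diffs: 30, 42, 54, 66.
3rd diffs: 12, 12, 12 (constant).
So g_j = 2j^3 + 3j^2 + 2j - 2.
Evaluating at j = 18 gives g_{18} = 12670.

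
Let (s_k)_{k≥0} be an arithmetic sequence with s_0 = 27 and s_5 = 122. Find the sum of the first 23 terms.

5428

Common difference d = (122 - 27) / (5 - 0) = 19.
s_k = 27 + (k - 0)·19.
s_{22} = 445; S = 23·(27 + 445)/2 = 5428.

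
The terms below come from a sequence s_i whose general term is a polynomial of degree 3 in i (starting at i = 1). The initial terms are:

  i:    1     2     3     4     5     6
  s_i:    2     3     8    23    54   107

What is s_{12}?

1223

1st diffs: 1, 5, 15, 31, 53.
2nd diffs: 4, 10, 16, 22.
3rd diffs: 6, 6, 6 (constant).
Newton forward-difference form: s_i = 2 + 1·C(i-1,1) + 4·C(i-1,2) + 6·C(i-1,3).
At i = 12: i-1 = 11, so s_{12} = 2 + 11 + 220 + 990 = 1223.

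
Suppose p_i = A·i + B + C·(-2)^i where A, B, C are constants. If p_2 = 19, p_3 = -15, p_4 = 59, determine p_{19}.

Write the equations: 2A + B + 4C = 19; 3A + B - 8C = -15; 4A + B + 16C = 59.
Subtracting the first from the second: A - 12C = -34.
Subtracting the second from the third: A + 24C = 74.
Solving: C = 3, A = 2, then B = 3.
So p_i = 2·i + 3 + 3·(-2)^i; at i=19 this is -1572823.

-1572823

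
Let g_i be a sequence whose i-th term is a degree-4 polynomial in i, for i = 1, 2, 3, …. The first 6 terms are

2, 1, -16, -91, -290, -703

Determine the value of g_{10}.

-7135

1st diffs: -1, -17, -75, -199, -413.
2nd diffs: -16, -58, -124, -214.
3rd diffs: -42, -66, -90.
4th diffs: -24, -24 (constant).
Newton forward-difference form: g_i = 2 + (-1)·C(i-1,1) + (-16)·C(i-1,2) + (-42)·C(i-1,3) + (-24)·C(i-1,4).
At i = 10: i-1 = 9, so g_{10} = 2 - 9 - 576 - 3528 - 3024 = -7135.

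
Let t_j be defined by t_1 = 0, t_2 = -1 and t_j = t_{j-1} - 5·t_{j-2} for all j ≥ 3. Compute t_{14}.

Applying the relation repeatedly:
t_3 = -1  t_4 = 4  t_5 = 9  …  t_{11} = -1111  t_{12} = -2531  t_{13} = 3024  t_{14} = 15679.

15679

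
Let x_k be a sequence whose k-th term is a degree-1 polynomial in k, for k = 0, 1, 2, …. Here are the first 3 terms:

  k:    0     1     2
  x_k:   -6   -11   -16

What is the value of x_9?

1st diffs: -5, -5 (constant).
So x_k = -5k - 6.
Evaluating at k = 9 gives x_9 = -51.

-51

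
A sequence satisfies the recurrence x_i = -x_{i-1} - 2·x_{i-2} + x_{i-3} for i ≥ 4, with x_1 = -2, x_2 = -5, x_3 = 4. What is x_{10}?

130

Step forward from the initial values:
x_4 = 4; x_5 = -17; x_6 = 13; x_7 = 25; x_8 = -68; x_9 = 31; x_{10} = 130.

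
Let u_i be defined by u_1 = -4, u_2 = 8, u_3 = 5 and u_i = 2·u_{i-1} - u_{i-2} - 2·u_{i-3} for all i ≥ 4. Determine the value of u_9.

-97

u_4 = 10  u_5 = -1  u_6 = -22  u_7 = -63  u_8 = -102  u_9 = -97.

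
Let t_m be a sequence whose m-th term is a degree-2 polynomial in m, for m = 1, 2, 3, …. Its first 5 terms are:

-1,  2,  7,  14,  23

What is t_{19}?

359

1st diffs: 3, 5, 7, 9.
2nd diffs: 2, 2, 2 (constant).
Newton forward-difference form: t_m = -1 + 3·C(m-1,1) + 2·C(m-1,2).
At m = 19: m-1 = 18, so t_{19} = -1 + 54 + 306 = 359.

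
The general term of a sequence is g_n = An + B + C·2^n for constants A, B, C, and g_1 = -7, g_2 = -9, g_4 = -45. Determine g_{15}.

-130987

At n = 1, 2, 4: A + B + 2C = -7; 2A + B + 4C = -9; 4A + B + 16C = -45.
Subtracting the first from the second: A + 2C = -2.
Subtracting the second from the third: 2A + 12C = -36.
Solving: C = -4, A = 6, then B = -5.
Hence g_{15} = 6·15 + (-5) + (-4)·32768 = -130987.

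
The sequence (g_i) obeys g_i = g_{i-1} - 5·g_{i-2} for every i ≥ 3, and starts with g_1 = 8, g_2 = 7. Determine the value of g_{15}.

g_3 = -33, g_4 = -68, g_5 = 97, …, g_{12} = -26723, g_{13} = -122408, g_{14} = 11207, g_{15} = 623247.

623247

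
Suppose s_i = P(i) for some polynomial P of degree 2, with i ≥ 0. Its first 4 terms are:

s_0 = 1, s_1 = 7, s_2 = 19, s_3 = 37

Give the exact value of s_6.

127

1st diffs: 6, 12, 18.
2nd diffs: 6, 6 (constant).
Newton forward-difference form: s_i = 1 + 6·C(i,1) + 6·C(i,2).
At i = 6: i = 6, so s_6 = 1 + 36 + 90 = 127.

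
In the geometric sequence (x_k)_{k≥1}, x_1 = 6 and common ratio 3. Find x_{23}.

188286357654

x_k = 6·3^(k-1).
x_{23} = 6·3^22 = 188286357654.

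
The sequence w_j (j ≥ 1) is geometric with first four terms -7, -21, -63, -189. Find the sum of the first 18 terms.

Common ratio r = 3.
w_j = (-7)·3^(j-1).
S = (-7)·(3^18 - 1)/(3 - 1) = (-7)·(387420489 - 1)/(2) = -1355971708.

-1355971708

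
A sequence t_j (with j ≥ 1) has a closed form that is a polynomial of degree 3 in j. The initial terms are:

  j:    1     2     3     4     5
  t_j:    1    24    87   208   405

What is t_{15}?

10515

1st diffs: 23, 63, 121, 197.
2nd diffs: 40, 58, 76.
3rd diffs: 18, 18 (constant).
So t_j = 3j^3 + 2j^2 - 4j.
Evaluating at j = 15 gives t_{15} = 10515.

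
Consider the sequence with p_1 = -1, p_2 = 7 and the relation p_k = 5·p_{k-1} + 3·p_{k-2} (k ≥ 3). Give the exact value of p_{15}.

Compute successive terms:
p_3 = 32, p_4 = 181, p_5 = 1001, …, p_{12} = 160633876, p_{13} = 890133551, p_{14} = 4932569383, p_{15} = 27333247568.

27333247568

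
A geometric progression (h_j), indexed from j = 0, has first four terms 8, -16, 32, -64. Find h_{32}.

34359738368

Common ratio r = -2.
h_j = 8·(-2)^(j-0).
h_{32} = 8·(-2)^32 = 34359738368.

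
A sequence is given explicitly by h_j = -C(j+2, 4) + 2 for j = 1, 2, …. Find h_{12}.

-999

C(14, 4) = 1001, so h_{12} = -999.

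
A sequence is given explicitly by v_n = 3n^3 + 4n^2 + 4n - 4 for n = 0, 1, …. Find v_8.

1820

v_8 = 3·8^3 + 4·8^2 + 4·8 - 4 = 1820.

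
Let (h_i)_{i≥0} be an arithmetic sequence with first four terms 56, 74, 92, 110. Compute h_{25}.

Common difference d = 18.
h_i = 56 + (i - 0)·18.
h_{25} = 56 + 25·18 = 506.

506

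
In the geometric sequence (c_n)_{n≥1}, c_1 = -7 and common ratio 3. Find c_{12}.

-1240029

c_n = (-7)·3^(n-1).
c_{12} = (-7)·3^11 = -1240029.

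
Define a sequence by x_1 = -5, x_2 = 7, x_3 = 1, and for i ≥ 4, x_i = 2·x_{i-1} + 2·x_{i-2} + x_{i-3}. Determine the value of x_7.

x_4 = 11  x_5 = 31  x_6 = 85  x_7 = 243.

243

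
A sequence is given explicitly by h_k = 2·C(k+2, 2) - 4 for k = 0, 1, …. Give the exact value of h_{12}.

178

C(14, 2) = 91, so h_{12} = 178.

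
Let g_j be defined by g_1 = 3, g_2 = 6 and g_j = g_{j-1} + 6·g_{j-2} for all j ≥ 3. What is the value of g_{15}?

11488956

Applying the relation repeatedly:
g_3 = 24; g_4 = 60; g_5 = 204; …; g_{12} = 423924; g_{13} = 1277916; g_{14} = 3821460; g_{15} = 11488956.
(Characteristic roots are 3 and -2.)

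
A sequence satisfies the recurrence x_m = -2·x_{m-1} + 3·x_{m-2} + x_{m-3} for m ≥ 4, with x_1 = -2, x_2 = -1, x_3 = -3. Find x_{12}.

x_4 = 1, x_5 = -12, x_6 = 24, x_7 = -83, x_8 = 226, x_9 = -677, x_{10} = 1949, x_{11} = -5703, x_{12} = 16576.

16576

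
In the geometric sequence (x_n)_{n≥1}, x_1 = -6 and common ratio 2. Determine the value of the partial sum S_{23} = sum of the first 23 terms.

x_n = (-6)·2^(n-1).
S = (-6)·(2^23 - 1)/(2 - 1) = (-6)·(8388608 - 1)/(1) = -50331642.

-50331642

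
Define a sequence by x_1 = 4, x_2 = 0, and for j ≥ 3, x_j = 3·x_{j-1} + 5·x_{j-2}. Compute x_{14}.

Compute successive terms:
x_3 = 20  x_4 = 60  x_5 = 280  …  x_{11} = 1486520  x_{12} = 6232260  x_{13} = 26129380  x_{14} = 109549440.

109549440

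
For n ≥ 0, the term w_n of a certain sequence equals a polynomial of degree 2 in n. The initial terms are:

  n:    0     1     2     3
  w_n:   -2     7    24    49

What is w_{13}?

739

1st diffs: 9, 17, 25.
2nd diffs: 8, 8 (constant).
Newton forward-difference form: w_n = -2 + 9·C(n,1) + 8·C(n,2).
At n = 13: n = 13, so w_{13} = -2 + 117 + 624 = 739.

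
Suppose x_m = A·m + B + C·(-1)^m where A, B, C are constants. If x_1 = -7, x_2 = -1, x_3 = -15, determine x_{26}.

-97

Write the equations: A + B - C = -7; 2A + B + C = -1; 3A + B - C = -15.
Subtracting the first from the second: A + 2C = 6.
Subtracting the second from the third: A - 2C = -14.
Solving: C = 5, A = -4, then B = 2.
Hence x_{26} = -4·26 + 2 + 5·1 = -97.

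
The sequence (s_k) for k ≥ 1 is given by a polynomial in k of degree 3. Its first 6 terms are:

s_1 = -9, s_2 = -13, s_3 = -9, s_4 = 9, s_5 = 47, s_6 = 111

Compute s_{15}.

2847

1st diffs: -4, 4, 18, 38, 64.
2nd diffs: 8, 14, 20, 26.
3rd diffs: 6, 6, 6 (constant).
So s_k = k^3 - 2k^2 - 5k - 3.
Evaluating at k = 15 gives s_{15} = 2847.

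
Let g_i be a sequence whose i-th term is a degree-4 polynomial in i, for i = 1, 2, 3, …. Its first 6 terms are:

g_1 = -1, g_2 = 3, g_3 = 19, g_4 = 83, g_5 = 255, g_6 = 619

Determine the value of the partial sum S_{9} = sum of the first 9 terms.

1st diffs: 4, 16, 64, 172, 364.
2nd diffs: 12, 48, 108, 192.
3rd diffs: 36, 60, 84.
4th diffs: 24, 24 (constant).
Newton forward-difference form: g_i = -1 + 4·C(i-1,1) + 12·C(i-1,2) + 36·C(i-1,3) + 24·C(i-1,4).
Continuing: 1283, 2379, 4063.
Summing i = 1..9 (9 terms) gives 8703.

8703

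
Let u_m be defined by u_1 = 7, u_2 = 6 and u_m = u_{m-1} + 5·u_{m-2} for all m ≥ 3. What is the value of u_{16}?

u_3 = 41  u_4 = 71  u_5 = 276  …  u_{13} = 908191  u_{14} = 2520246  u_{15} = 7061201  u_{16} = 19662431.

19662431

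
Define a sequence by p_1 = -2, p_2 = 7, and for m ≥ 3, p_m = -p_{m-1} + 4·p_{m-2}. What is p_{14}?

Step forward from the initial values:
p_3 = -15, p_4 = 43, p_5 = -103, …, p_{11} = -29823, p_{12} = 76555, p_{13} = -195847, p_{14} = 502067.

502067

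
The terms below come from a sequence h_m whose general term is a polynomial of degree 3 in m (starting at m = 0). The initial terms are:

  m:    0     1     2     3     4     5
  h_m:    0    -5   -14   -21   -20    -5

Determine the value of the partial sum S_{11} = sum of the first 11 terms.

1045

1st diffs: -5, -9, -7, 1, 15.
2nd diffs: -4, 2, 8, 14.
3rd diffs: 6, 6, 6 (constant).
Newton forward-difference form: h_m = (-5)·C(m,1) + (-4)·C(m,2) + 6·C(m,3).
Continuing: …, 30, 91, 184, 315, …, h_{10} = 490.
Summing m = 0..10 (11 terms) gives 1045.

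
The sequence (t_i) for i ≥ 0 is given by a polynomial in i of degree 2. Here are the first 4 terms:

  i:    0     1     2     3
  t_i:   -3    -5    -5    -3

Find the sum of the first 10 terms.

1st diffs: -2, 0, 2.
2nd diffs: 2, 2 (constant).
So t_i = i^2 - 3i - 3.
Continuing: …, 1, 7, 15, 25, …, t_9 = 51.
Summing i = 0..9 (10 terms) gives 120.

120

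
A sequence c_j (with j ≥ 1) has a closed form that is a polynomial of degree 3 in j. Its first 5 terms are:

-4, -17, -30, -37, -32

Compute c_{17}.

1st diffs: -13, -13, -7, 5.
2nd diffs: 0, 6, 12.
3rd diffs: 6, 6 (constant).
Newton forward-difference form: c_j = -4 + (-13)·C(j-1,1) + 6·C(j-1,3).
At j = 17: j-1 = 16, so c_{17} = -4 - 208 + 3360 = 3148.

3148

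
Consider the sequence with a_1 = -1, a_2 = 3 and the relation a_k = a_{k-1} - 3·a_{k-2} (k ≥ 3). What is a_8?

Compute successive terms:
a_3 = 6, a_4 = -3, a_5 = -21, a_6 = -12, a_7 = 51, a_8 = 87.

87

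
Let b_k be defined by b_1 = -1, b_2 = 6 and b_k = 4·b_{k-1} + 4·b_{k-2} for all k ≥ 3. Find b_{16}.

Step forward from the initial values:
b_3 = 20, b_4 = 104, b_5 = 496, …, b_{13} = 146796544, b_{14} = 708796416, b_{15} = 3422371840, b_{16} = 16524673024.

16524673024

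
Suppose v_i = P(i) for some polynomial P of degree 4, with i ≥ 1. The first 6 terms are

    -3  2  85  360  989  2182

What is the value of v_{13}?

54045

1st diffs: 5, 83, 275, 629, 1193.
2nd diffs: 78, 192, 354, 564.
3rd diffs: 114, 162, 210.
4th diffs: 48, 48 (constant).
Newton forward-difference form: v_i = -3 + 5·C(i-1,1) + 78·C(i-1,2) + 114·C(i-1,3) + 48·C(i-1,4).
At i = 13: i-1 = 12, so v_{13} = -3 + 60 + 5148 + 25080 + 23760 = 54045.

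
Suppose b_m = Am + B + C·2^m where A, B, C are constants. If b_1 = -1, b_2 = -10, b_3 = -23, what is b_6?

-150

Plug in m = 1, 2, 3: A + B + 2C = -1; 2A + B + 4C = -10; 3A + B + 8C = -23.
Subtracting the first from the second: A + 2C = -9.
Subtracting the second from the third: A + 4C = -13.
Solving: C = -2, A = -5, then B = 8.
Hence b_6 = -5·6 + 8 + (-2)·64 = -150.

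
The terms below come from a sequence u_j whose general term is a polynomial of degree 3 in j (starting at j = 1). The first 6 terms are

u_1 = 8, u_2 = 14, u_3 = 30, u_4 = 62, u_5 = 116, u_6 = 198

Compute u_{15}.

1st diffs: 6, 16, 32, 54, 82.
2nd diffs: 10, 16, 22, 28.
3rd diffs: 6, 6, 6 (constant).
Newton forward-difference form: u_j = 8 + 6·C(j-1,1) + 10·C(j-1,2) + 6·C(j-1,3).
At j = 15: j-1 = 14, so u_{15} = 8 + 84 + 910 + 2184 = 3186.

3186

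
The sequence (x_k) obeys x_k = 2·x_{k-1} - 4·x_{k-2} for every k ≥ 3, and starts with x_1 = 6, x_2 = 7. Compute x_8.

448

Compute successive terms:
x_3 = -10, x_4 = -48, x_5 = -56, x_6 = 80, x_7 = 384, x_8 = 448.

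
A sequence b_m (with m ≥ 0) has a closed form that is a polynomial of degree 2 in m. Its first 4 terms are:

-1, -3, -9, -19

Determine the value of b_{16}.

-513

1st diffs: -2, -6, -10.
2nd diffs: -4, -4 (constant).
Newton forward-difference form: b_m = -1 + (-2)·C(m,1) + (-4)·C(m,2).
At m = 16: m = 16, so b_{16} = -1 - 32 - 480 = -513.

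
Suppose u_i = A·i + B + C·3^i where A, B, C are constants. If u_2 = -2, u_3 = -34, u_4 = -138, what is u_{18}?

-774840898

At i = 2, 3, 4: 2A + B + 9C = -2; 3A + B + 27C = -34; 4A + B + 81C = -138.
Subtracting the first from the second: A + 18C = -32.
Subtracting the second from the third: A + 54C = -104.
Solving: C = -2, A = 4, then B = 8.
Hence u_{18} = 4·18 + 8 + (-2)·387420489 = -774840898.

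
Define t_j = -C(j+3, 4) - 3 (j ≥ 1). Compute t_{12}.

C(15, 4) = 1365, so t_{12} = -1368.

-1368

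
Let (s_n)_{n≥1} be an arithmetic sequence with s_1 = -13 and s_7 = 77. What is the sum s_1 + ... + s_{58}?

Common difference d = (77 - (-13)) / (7 - 1) = 15.
s_n = -13 + (n - 1)·15.
s_{58} = 842; S = 58·(-13 + 842)/2 = 24041.

24041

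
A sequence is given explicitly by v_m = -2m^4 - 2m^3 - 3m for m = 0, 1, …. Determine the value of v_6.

v_6 = -2·6^4 - 2·6^3 - 3·6 = -3042.

-3042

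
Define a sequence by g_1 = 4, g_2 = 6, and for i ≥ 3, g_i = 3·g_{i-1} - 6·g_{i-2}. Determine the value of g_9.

2754

Compute successive terms:
g_3 = -6;  g_4 = -54;  g_5 = -126;  g_6 = -54;  g_7 = 594;  g_8 = 2106;  g_9 = 2754.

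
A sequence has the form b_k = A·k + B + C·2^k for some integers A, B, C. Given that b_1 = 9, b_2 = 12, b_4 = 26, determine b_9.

527

Plug in k = 1, 2, 4: A + B + 2C = 9; 2A + B + 4C = 12; 4A + B + 16C = 26.
Subtracting the first from the second: A + 2C = 3.
Subtracting the second from the third: 2A + 12C = 14.
Solving: C = 1, A = 1, then B = 6.
So b_k = 1·k + 6 + 1·2^k; at k=9 this is 527.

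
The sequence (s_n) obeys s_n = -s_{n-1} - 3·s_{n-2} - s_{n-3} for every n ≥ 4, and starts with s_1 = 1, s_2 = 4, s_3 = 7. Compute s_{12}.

-440

Applying the relation repeatedly:
s_4 = -20, s_5 = -5, s_6 = 58, s_7 = -23, s_8 = -146, s_9 = 157, s_{10} = 304, s_{11} = -629, s_{12} = -440.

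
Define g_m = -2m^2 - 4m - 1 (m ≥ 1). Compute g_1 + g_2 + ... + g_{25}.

-12375

Over m = 1..25: Σm = 325, Σm² = 5525.
Total = (-2)·5525 + (-4)·325 + (-1)·25 = -12375.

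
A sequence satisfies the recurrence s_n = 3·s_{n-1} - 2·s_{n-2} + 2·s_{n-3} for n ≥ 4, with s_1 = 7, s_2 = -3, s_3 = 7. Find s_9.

s_4 = 41  s_5 = 103  s_6 = 241  s_7 = 599  s_8 = 1521  s_9 = 3847.

3847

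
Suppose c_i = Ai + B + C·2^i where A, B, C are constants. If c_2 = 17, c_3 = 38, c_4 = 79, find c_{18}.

At i = 2, 3, 4: 2A + B + 4C = 17; 3A + B + 8C = 38; 4A + B + 16C = 79.
Subtracting the first from the second: A + 4C = 21.
Subtracting the second from the third: A + 8C = 41.
Solving: C = 5, A = 1, then B = -5.
Therefore c_{18} = 18 + (-5) + 5·262144 = 1310733.

1310733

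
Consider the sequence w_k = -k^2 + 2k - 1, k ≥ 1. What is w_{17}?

w_{17} = -1·17^2 + 2·17 - 1 = -256.

-256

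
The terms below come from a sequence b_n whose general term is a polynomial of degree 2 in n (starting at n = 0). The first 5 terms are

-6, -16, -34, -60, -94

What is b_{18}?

-1410

1st diffs: -10, -18, -26, -34.
2nd diffs: -8, -8, -8 (constant).
So b_n = -4n^2 - 6n - 6.
Evaluating at n = 18 gives b_{18} = -1410.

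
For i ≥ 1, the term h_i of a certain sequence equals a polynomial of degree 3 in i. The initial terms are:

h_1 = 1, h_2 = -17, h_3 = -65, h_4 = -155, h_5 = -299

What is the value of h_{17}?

-10607

1st diffs: -18, -48, -90, -144.
2nd diffs: -30, -42, -54.
3rd diffs: -12, -12 (constant).
Newton forward-difference form: h_i = 1 + (-18)·C(i-1,1) + (-30)·C(i-1,2) + (-12)·C(i-1,3).
At i = 17: i-1 = 16, so h_{17} = 1 - 288 - 3600 - 6720 = -10607.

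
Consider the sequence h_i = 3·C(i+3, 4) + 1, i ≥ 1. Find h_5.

C(8, 4) = 70, so h_5 = 211.

211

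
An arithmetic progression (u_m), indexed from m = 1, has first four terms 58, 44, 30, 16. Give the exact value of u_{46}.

-572

Common difference d = -14.
u_m = 58 + (m - 1)·(-14).
u_{46} = 58 + 45·(-14) = -572.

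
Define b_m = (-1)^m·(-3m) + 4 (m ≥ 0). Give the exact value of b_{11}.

37

(-1)^11 = -1; -3m at m=11 is -33; so b_{11} = 37.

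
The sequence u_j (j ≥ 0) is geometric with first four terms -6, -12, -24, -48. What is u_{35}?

Common ratio r = 2.
u_j = (-6)·2^(j-0).
u_{35} = (-6)·2^35 = -206158430208.

-206158430208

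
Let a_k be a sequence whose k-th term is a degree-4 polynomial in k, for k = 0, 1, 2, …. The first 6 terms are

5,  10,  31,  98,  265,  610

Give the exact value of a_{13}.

1st diffs: 5, 21, 67, 167, 345.
2nd diffs: 16, 46, 100, 178.
3rd diffs: 30, 54, 78.
4th diffs: 24, 24 (constant).
Newton forward-difference form: a_k = 5 + 5·C(k,1) + 16·C(k,2) + 30·C(k,3) + 24·C(k,4).
At k = 13: k = 13, so a_{13} = 5 + 65 + 1248 + 8580 + 17160 = 27058.

27058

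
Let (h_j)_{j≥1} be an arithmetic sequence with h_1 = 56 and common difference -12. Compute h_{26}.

h_j = 56 + (j - 1)·(-12).
h_{26} = 56 + 25·(-12) = -244.

-244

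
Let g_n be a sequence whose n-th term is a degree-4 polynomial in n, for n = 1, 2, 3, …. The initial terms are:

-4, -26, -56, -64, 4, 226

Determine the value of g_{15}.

1st diffs: -22, -30, -8, 68, 222.
2nd diffs: -8, 22, 76, 154.
3rd diffs: 30, 54, 78.
4th diffs: 24, 24 (constant).
So g_n = n^4 - 5n^3 + n^2 - 5n + 4.
Evaluating at n = 15 gives g_{15} = 33904.

33904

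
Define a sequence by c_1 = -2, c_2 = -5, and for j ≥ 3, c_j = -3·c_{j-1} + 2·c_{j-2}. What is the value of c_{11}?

308783

Applying the relation repeatedly:
c_3 = 11;  c_4 = -43;  c_5 = 151;  c_6 = -539;  c_7 = 1919;  c_8 = -6835;  c_9 = 24343;  c_{10} = -86699;  c_{11} = 308783.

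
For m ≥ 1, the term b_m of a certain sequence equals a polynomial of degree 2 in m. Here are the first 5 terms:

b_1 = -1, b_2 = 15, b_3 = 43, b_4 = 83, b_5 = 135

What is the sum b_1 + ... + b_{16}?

8624

1st diffs: 16, 28, 40, 52.
2nd diffs: 12, 12, 12 (constant).
Newton forward-difference form: b_m = -1 + 16·C(m-1,1) + 12·C(m-1,2).
Continuing: …, 199, 275, 363, 463, …, b_{16} = 1499.
Summing m = 1..16 (16 terms) gives 8624.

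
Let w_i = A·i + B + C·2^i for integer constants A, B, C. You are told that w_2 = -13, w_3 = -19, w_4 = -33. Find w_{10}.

Plug in i = 2, 3, 4: 2A + B + 4C = -13; 3A + B + 8C = -19; 4A + B + 16C = -33.
Subtracting the first from the second: A + 4C = -6.
Subtracting the second from the third: A + 8C = -14.
Solving: C = -2, A = 2, then B = -9.
Therefore w_{10} = 20 + (-9) + (-2)·1024 = -2037.

-2037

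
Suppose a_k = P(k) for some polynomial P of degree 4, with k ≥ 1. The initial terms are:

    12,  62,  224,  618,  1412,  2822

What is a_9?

13628

1st diffs: 50, 162, 394, 794, 1410.
2nd diffs: 112, 232, 400, 616.
3rd diffs: 120, 168, 216.
4th diffs: 48, 48 (constant).
Newton forward-difference form: a_k = 12 + 50·C(k-1,1) + 112·C(k-1,2) + 120·C(k-1,3) + 48·C(k-1,4).
At k = 9: k-1 = 8, so a_9 = 12 + 400 + 3136 + 6720 + 3360 = 13628.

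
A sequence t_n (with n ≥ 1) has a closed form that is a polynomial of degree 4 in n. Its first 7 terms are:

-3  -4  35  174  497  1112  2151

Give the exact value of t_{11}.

14027

1st diffs: -1, 39, 139, 323, 615, 1039.
2nd diffs: 40, 100, 184, 292, 424.
3rd diffs: 60, 84, 108, 132.
4th diffs: 24, 24, 24 (constant).
Newton forward-difference form: t_n = -3 + (-1)·C(n-1,1) + 40·C(n-1,2) + 60·C(n-1,3) + 24·C(n-1,4).
At n = 11: n-1 = 10, so t_{11} = -3 - 10 + 1800 + 7200 + 5040 = 14027.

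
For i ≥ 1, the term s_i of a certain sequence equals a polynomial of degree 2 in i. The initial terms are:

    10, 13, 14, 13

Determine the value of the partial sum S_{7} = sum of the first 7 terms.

1st diffs: 3, 1, -1.
2nd diffs: -2, -2 (constant).
Newton forward-difference form: s_i = 10 + 3·C(i-1,1) + (-2)·C(i-1,2).
Continuing: 10, 5, -2.
Summing i = 1..7 (7 terms) gives 63.

63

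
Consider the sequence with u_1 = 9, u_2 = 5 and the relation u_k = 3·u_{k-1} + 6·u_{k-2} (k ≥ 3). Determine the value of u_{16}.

12321888237

Step forward from the initial values:
u_3 = 69  u_4 = 237  u_5 = 1125  …  u_{13} = 147419109  u_{14} = 644556285  u_{15} = 2818183509  u_{16} = 12321888237.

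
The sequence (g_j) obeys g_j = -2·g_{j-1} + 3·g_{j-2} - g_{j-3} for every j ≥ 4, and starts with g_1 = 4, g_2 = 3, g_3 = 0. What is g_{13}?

Compute successive terms:
g_4 = 5  g_5 = -13  g_6 = 41  g_7 = -126  g_8 = 388  g_9 = -1195  g_{10} = 3680  g_{11} = -11333  g_{12} = 34901  g_{13} = -107481.

-107481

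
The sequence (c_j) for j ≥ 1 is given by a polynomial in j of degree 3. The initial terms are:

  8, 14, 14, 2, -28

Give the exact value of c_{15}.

-2638

1st diffs: 6, 0, -12, -30.
2nd diffs: -6, -12, -18.
3rd diffs: -6, -6 (constant).
Newton forward-difference form: c_j = 8 + 6·C(j-1,1) + (-6)·C(j-1,2) + (-6)·C(j-1,3).
At j = 15: j-1 = 14, so c_{15} = 8 + 84 - 546 - 2184 = -2638.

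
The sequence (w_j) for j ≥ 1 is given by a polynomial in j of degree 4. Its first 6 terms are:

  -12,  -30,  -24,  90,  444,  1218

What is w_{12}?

1st diffs: -18, 6, 114, 354, 774.
2nd diffs: 24, 108, 240, 420.
3rd diffs: 84, 132, 180.
4th diffs: 48, 48 (constant).
Newton forward-difference form: w_j = -12 + (-18)·C(j-1,1) + 24·C(j-1,2) + 84·C(j-1,3) + 48·C(j-1,4).
At j = 12: j-1 = 11, so w_{12} = -12 - 198 + 1320 + 13860 + 15840 = 30810.

30810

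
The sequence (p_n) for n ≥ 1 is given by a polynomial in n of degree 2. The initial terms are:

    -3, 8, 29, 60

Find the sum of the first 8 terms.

844

1st diffs: 11, 21, 31.
2nd diffs: 10, 10 (constant).
Newton forward-difference form: p_n = -3 + 11·C(n-1,1) + 10·C(n-1,2).
Continuing: 101, 152, 213, 284.
Summing n = 1..8 (8 terms) gives 844.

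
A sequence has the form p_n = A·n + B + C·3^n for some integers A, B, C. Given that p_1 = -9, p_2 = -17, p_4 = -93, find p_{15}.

At n = 1, 2, 4: A + B + 3C = -9; 2A + B + 9C = -17; 4A + B + 81C = -93.
Subtracting the first from the second: A + 6C = -8.
Subtracting the second from the third: 2A + 72C = -76.
Solving: C = -1, A = -2, then B = -4.
Hence p_{15} = -2·15 + (-4) + (-1)·14348907 = -14348941.

-14348941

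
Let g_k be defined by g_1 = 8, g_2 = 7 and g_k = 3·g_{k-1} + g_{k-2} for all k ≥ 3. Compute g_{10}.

Applying the relation repeatedly:
g_3 = 29  g_4 = 94  g_5 = 311  g_6 = 1027  g_7 = 3392  g_8 = 11203  g_9 = 37001  g_{10} = 122206.

122206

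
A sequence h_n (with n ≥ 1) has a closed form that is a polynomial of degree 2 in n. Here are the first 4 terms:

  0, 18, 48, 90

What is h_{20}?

2394

1st diffs: 18, 30, 42.
2nd diffs: 12, 12 (constant).
Newton forward-difference form: h_n = 18·C(n-1,1) + 12·C(n-1,2).
At n = 20: n-1 = 19, so h_{20} = 342 + 2052 = 2394.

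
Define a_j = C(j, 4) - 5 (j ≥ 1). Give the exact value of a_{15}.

1360

C(15, 4) = 1365, so a_{15} = 1360.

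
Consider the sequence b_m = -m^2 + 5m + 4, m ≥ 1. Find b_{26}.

b_{26} = -1·26^2 + 5·26 + 4 = -542.

-542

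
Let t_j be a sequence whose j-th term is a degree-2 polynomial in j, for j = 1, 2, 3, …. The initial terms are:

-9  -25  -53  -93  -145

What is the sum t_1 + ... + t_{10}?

-2250

1st diffs: -16, -28, -40, -52.
2nd diffs: -12, -12, -12 (constant).
So t_j = -6j^2 + 2j - 5.
Continuing: …, -209, -285, -373, -473, …, t_{10} = -585.
Summing j = 1..10 (10 terms) gives -2250.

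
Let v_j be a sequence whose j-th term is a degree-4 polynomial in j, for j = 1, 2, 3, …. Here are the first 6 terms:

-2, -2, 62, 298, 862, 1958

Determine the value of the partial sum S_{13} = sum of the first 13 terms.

1st diffs: 0, 64, 236, 564, 1096.
2nd diffs: 64, 172, 328, 532.
3rd diffs: 108, 156, 204.
4th diffs: 48, 48 (constant).
So v_j = 2j^4 - 2j^3 - 6j^2 + 2j + 2.
Continuing: …, 3838, 6802, 11198, 17422, …, v_{13} = 51742.
Summing j = 1..13 (13 terms) gives 157274.

157274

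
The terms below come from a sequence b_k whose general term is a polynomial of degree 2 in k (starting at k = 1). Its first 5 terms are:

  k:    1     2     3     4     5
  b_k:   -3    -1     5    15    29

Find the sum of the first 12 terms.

1st diffs: 2, 6, 10, 14.
2nd diffs: 4, 4, 4 (constant).
So b_k = 2k^2 - 4k - 1.
Continuing: …, 47, 69, 95, 125, …, b_{12} = 239.
Summing k = 1..12 (12 terms) gives 976.

976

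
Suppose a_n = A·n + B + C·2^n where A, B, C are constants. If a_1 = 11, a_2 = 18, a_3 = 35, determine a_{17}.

Plug in n = 1, 2, 3: A + B + 2C = 11; 2A + B + 4C = 18; 3A + B + 8C = 35.
Subtracting the first from the second: A + 2C = 7.
Subtracting the second from the third: A + 4C = 17.
Solving: C = 5, A = -3, then B = 4.
So a_n = -3·n + 4 + 5·2^n; at n=17 this is 655313.

655313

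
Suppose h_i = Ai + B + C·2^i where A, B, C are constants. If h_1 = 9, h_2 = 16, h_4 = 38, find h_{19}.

524385

The three given values yield: A + B + 2C = 9; 2A + B + 4C = 16; 4A + B + 16C = 38.
Subtracting the first from the second: A + 2C = 7.
Subtracting the second from the third: 2A + 12C = 22.
Solving: C = 1, A = 5, then B = 2.
Therefore h_{19} = 95 + 2 + 1·524288 = 524385.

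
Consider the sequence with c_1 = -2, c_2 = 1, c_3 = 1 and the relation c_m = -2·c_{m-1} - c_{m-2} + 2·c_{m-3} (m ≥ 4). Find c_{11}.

-267

c_4 = -7; c_5 = 15; c_6 = -21; c_7 = 13; c_8 = 25; c_9 = -105; c_{10} = 211; c_{11} = -267.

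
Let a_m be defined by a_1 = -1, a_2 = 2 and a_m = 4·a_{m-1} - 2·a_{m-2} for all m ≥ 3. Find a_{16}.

91286784

Step forward from the initial values:
a_3 = 10, a_4 = 36, a_5 = 124, …, a_{13} = 2293696, a_{14} = 7831168, a_{15} = 26737280, a_{16} = 91286784.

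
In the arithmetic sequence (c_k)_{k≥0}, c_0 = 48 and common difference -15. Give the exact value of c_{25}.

-327

c_k = 48 + (k - 0)·(-15).
c_{25} = 48 + 25·(-15) = -327.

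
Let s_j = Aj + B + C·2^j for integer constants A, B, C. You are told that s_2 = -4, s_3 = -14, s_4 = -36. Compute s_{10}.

-3048

The three given values yield: 2A + B + 4C = -4; 3A + B + 8C = -14; 4A + B + 16C = -36.
Subtracting the first from the second: A + 4C = -10.
Subtracting the second from the third: A + 8C = -22.
Solving: C = -3, A = 2, then B = 4.
Therefore s_{10} = 20 + 4 + (-3)·1024 = -3048.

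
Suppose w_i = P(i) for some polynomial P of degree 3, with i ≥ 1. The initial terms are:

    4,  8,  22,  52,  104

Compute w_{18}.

1st diffs: 4, 14, 30, 52.
2nd diffs: 10, 16, 22.
3rd diffs: 6, 6 (constant).
Newton forward-difference form: w_i = 4 + 4·C(i-1,1) + 10·C(i-1,2) + 6·C(i-1,3).
At i = 18: i-1 = 17, so w_{18} = 4 + 68 + 1360 + 4080 = 5512.

5512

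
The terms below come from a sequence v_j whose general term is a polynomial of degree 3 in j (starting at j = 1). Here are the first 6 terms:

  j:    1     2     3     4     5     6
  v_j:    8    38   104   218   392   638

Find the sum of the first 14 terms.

27958

1st diffs: 30, 66, 114, 174, 246.
2nd diffs: 36, 48, 60, 72.
3rd diffs: 12, 12, 12 (constant).
Newton forward-difference form: v_j = 8 + 30·C(j-1,1) + 36·C(j-1,2) + 12·C(j-1,3).
Continuing: …, 968, 1394, 1928, 2582, …, v_{14} = 6638.
Summing j = 1..14 (14 terms) gives 27958.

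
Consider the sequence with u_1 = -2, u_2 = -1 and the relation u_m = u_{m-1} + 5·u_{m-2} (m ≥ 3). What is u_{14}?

-622441

Compute successive terms:
u_3 = -11; u_4 = -16; u_5 = -71; …; u_{11} = -29051; u_{12} = -79531; u_{13} = -224786; u_{14} = -622441.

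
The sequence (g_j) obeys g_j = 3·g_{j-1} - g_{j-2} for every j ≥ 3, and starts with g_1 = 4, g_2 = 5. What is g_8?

Step forward from the initial values:
g_3 = 11, g_4 = 28, g_5 = 73, g_6 = 191, g_7 = 500, g_8 = 1309.

1309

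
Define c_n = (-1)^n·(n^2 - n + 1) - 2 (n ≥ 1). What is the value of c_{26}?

(-1)^26 = 1; n^2 - n + 1 at n=26 is 651; so c_{26} = 649.

649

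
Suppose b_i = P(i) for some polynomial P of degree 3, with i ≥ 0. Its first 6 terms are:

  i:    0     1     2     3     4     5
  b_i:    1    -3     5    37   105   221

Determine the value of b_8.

1st diffs: -4, 8, 32, 68, 116.
2nd diffs: 12, 24, 36, 48.
3rd diffs: 12, 12, 12 (constant).
So b_i = 2i^3 - 6i + 1.
Evaluating at i = 8 gives b_8 = 977.

977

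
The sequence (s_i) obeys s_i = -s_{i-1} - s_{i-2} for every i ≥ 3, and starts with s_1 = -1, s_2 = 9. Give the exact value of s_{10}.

-1

Iterate the recurrence:
s_3 = -8;  s_4 = -1;  s_5 = 9;  s_6 = -8;  s_7 = -1;  s_8 = 9;  s_9 = -8;  s_{10} = -1.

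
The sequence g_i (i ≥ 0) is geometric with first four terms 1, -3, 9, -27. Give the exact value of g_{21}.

-10460353203

Common ratio r = -3.
g_i = 1·(-3)^(i-0).
g_{21} = 1·(-3)^21 = -10460353203.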